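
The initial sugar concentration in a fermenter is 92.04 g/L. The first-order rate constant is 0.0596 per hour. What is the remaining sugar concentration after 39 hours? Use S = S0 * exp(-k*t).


S = S0 * exp(-k * t)
S = 92.04 * exp(-0.0596 * 39)
S = 9.0054 g/L

9.0054 g/L


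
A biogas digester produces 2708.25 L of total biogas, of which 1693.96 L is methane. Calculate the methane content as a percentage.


CH4% = V_CH4 / V_total * 100
= 1693.96 / 2708.25 * 100
= 62.5481%

62.5481%


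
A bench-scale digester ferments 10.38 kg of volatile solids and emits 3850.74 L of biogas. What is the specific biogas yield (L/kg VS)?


Y = V / VS
= 3850.74 / 10.38
= 370.9769 L/kg VS

370.9769 L/kg VS


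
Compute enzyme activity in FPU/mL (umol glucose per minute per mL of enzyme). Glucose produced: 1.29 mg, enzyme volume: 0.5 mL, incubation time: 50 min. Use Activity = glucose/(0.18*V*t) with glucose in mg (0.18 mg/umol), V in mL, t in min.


Activity = glucose_mg / (0.18 mg/umol * V_mL * t_min)
= 1.29 / (0.18 * 0.5 * 50)
= 0.2867 FPU/mL

0.2867 FPU/mL


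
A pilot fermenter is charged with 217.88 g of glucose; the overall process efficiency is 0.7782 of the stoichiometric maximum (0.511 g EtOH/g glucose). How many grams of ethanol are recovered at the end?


Actual ethanol: m = 0.511 * 217.88 * 0.7782
m = 86.6422 g

86.6422 g


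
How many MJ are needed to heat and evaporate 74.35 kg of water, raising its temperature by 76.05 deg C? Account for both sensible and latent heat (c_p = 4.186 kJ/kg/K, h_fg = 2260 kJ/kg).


E = m_water * (4.186 * dT + 2260) / 1000
= 74.35 * (4.186 * 76.05 + 2260) / 1000
= 191.7000 MJ

191.7000 MJ


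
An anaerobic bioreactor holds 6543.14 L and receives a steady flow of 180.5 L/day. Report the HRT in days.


HRT = V / Q
= 6543.14 / 180.5
= 36.2501 days

36.2501 days


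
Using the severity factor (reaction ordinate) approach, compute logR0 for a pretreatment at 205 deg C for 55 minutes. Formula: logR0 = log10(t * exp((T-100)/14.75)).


logR0 = log10(t * exp((T - 100) / 14.75))
= log10(55 * exp((205 - 100) / 14.75))
= 4.8320

4.8320


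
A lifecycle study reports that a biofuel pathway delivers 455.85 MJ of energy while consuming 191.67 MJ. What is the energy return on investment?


EROI = E_out / E_in
= 455.85 / 191.67
= 2.3783

2.3783


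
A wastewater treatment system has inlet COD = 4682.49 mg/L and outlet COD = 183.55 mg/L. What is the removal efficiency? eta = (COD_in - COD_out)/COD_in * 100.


eta = (COD_in - COD_out) / COD_in * 100
= (4682.49 - 183.55) / 4682.49 * 100
= 96.0801%

96.0801%


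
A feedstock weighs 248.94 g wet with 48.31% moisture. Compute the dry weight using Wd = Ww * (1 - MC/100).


Wd = Ww * (1 - MC/100)
= 248.94 * (1 - 48.31/100)
= 128.6771 g

128.6771 g


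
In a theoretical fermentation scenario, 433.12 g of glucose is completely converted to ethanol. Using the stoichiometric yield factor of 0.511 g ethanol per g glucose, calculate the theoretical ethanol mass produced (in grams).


Theoretical ethanol yield: m_EtOH = 0.511 * m_glucose
m_EtOH = 0.511 * 433.12 = 221.3243 g

221.3243 g


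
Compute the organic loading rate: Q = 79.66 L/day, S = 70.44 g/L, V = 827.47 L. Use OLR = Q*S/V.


OLR = Q * S / V
= 79.66 * 70.44 / 827.47
= 6.7812 g/L/day

6.7812 g/L/day


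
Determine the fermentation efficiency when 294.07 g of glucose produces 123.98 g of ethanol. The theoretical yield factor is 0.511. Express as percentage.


Fermentation efficiency = (actual / (0.511 * glucose)) * 100
= (123.98 / (0.511 * 294.07)) * 100
= 82.5050%

82.5050%


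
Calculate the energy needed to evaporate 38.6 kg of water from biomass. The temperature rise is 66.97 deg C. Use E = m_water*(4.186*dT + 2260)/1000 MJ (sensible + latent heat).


E = m_water * (4.186 * dT + 2260) / 1000
= 38.6 * (4.186 * 66.97 + 2260) / 1000
= 98.0570 MJ

98.0570 MJ


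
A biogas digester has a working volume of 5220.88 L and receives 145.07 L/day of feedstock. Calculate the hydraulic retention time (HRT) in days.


HRT = V / Q
= 5220.88 / 145.07
= 35.9887 days

35.9887 days


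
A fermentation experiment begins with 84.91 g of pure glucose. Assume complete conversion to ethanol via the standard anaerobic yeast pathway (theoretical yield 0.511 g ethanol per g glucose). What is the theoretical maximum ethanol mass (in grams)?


Theoretical ethanol yield: m_EtOH = 0.511 * m_glucose
m_EtOH = 0.511 * 84.91 = 43.3890 g

43.3890 g


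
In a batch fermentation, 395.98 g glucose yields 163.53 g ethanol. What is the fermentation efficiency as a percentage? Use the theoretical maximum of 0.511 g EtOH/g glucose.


Fermentation efficiency = (actual / (0.511 * glucose)) * 100
= (163.53 / (0.511 * 395.98)) * 100
= 80.8171%

80.8171%


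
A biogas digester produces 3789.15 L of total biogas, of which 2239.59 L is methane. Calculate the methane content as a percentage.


CH4% = V_CH4 / V_total * 100
= 2239.59 / 3789.15 * 100
= 59.1053%

59.1053%


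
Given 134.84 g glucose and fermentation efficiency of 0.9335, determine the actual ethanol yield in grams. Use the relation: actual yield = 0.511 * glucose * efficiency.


Actual ethanol: m = 0.511 * 134.84 * 0.9335
m = 64.3212 g

64.3212 g


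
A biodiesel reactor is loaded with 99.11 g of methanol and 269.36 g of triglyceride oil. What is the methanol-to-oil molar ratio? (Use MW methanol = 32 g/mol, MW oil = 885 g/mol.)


Molar ratio = n_MeOH / n_oil = (MeOH/32) / (oil/885) = (MeOH * 885) / (32 * oil)
= (99.11 * 885) / (32 * 269.36)
= 10.1760

10.1760


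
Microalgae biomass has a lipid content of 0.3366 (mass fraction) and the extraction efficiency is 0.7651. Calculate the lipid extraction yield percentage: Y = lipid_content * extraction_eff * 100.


Y = lipid_content * extraction_eff * 100
= 0.3366 * 0.7651 * 100
= 25.7533%

25.7533%


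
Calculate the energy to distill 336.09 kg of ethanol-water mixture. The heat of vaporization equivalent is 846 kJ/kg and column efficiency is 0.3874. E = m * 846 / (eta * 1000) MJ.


E = m * 846 / (eta * 1000)
= 336.09 * 846 / (0.3874 * 1000)
= 733.9498 MJ

733.9498 MJ


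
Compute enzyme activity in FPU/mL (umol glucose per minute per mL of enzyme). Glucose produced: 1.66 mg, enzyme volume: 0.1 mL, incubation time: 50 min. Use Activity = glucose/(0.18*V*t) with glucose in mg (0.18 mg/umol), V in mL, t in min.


Activity = glucose_mg / (0.18 mg/umol * V_mL * t_min)
= 1.66 / (0.18 * 0.1 * 50)
= 1.8444 FPU/mL

1.8444 FPU/mL


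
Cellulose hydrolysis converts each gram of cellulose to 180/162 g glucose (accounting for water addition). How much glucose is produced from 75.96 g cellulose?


glucose = cellulose * 180/162
= 75.96 * 180/162
= 84.4000 g

84.4000 g


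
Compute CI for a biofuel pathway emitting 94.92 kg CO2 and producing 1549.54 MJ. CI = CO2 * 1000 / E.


CI = CO2 * 1000 / E
= 94.92 * 1000 / 1549.54
= 61.2569 g CO2/MJ

61.2569 g CO2/MJ


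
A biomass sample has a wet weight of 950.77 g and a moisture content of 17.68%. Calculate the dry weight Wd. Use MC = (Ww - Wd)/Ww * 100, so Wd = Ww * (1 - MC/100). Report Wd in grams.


Wd = Ww * (1 - MC/100)
= 950.77 * (1 - 17.68/100)
= 782.6739 g

782.6739 g


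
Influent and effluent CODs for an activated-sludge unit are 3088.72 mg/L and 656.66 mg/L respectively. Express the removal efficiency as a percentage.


eta = (COD_in - COD_out) / COD_in * 100
= (3088.72 - 656.66) / 3088.72 * 100
= 78.7401%

78.7401%


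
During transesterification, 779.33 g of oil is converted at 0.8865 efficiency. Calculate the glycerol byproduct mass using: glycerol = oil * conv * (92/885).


glycerol = oil * conv * (92/885)
= 779.33 * 0.8865 * 92 / 885
= 71.8199 g

71.8199 g


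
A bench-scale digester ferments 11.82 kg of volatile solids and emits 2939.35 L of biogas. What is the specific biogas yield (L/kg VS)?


Y = V / VS
= 2939.35 / 11.82
= 248.6760 L/kg VS

248.6760 L/kg VS


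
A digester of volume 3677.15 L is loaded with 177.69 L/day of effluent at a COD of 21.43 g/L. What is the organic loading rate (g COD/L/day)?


OLR = Q * S / V
= 177.69 * 21.43 / 3677.15
= 1.0356 g/L/day

1.0356 g/L/day


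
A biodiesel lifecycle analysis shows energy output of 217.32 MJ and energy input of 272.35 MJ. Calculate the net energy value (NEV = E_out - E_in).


NEV = E_out - E_in
= 217.32 - 272.35
= -55.0300 MJ

-55.0300 MJ


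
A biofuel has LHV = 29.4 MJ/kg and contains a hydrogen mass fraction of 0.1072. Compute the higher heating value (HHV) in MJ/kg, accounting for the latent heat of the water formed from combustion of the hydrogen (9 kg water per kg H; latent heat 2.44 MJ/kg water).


HHV = LHV + H_frac * 9 * 2.44
= 29.4 + 0.1072 * 9 * 2.44
= 31.7541 MJ/kg

31.7541 MJ/kg


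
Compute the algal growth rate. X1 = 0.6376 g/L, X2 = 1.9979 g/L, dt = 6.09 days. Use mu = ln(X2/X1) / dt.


mu = ln(X2/X1) / dt
= ln(1.9979/0.6376) / 6.09
= 0.1875 per day

0.1875 per day


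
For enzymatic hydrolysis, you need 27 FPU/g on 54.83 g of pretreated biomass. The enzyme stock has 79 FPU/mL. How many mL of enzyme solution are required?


V = dosage * m_sub / activity
V = 27 * 54.83 / 79
V = 18.7394 mL

18.7394 mL


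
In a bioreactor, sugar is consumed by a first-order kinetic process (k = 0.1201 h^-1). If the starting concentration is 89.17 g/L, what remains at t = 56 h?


S = S0 * exp(-k * t)
S = 89.17 * exp(-0.1201 * 56)
S = 0.1070 g/L

0.1070 g/L


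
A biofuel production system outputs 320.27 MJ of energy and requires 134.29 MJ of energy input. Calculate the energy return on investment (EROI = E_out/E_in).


EROI = E_out / E_in
= 320.27 / 134.29
= 2.3849

2.3849


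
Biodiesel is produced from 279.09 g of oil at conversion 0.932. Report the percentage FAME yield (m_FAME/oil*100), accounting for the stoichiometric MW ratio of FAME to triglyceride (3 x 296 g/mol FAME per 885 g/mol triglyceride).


m_FAME = oil * conv * (3 * 296 / 885) = oil * conv * (888/885)
= 279.09 * 0.932 * 888 / 885
= 260.9936 g
Y = m_FAME / oil * 100 = conv * (888/885) * 100
= 0.932 * 888 / 885 * 100
= 93.52%

93.52%


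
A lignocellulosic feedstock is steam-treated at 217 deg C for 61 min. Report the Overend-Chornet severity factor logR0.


logR0 = log10(t * exp((T - 100) / 14.75))
= log10(61 * exp((217 - 100) / 14.75))
= 5.2302

5.2302


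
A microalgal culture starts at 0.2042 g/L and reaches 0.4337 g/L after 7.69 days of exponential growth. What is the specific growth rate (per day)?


mu = ln(X2/X1) / dt
= ln(0.4337/0.2042) / 7.69
= 0.0980 per day

0.0980 per day


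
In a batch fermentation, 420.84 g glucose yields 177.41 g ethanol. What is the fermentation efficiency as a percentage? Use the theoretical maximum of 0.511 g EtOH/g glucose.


Fermentation efficiency = (actual / (0.511 * glucose)) * 100
= (177.41 / (0.511 * 420.84)) * 100
= 82.4974%

82.4974%


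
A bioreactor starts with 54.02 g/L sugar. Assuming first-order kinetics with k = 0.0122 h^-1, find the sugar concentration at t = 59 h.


S = S0 * exp(-k * t)
S = 54.02 * exp(-0.0122 * 59)
S = 26.2996 g/L

26.2996 g/L


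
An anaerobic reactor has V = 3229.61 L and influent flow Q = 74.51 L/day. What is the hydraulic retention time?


HRT = V / Q
= 3229.61 / 74.51
= 43.3447 days

43.3447 days


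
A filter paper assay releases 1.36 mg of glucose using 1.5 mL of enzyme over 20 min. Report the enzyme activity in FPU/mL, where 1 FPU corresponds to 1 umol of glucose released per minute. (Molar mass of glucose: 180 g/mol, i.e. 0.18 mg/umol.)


Activity = glucose_mg / (0.18 mg/umol * V_mL * t_min)
= 1.36 / (0.18 * 1.5 * 20)
= 0.2519 FPU/mL

0.2519 FPU/mL


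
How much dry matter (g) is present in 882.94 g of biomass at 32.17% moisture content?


Wd = Ww * (1 - MC/100)
= 882.94 * (1 - 32.17/100)
= 598.8982 g

598.8982 g


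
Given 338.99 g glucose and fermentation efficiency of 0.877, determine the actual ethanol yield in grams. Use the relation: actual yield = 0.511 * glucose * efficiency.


Actual ethanol: m = 0.511 * 338.99 * 0.877
m = 151.9174 g

151.9174 g


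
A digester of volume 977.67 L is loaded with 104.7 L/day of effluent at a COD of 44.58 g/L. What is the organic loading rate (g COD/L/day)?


OLR = Q * S / V
= 104.7 * 44.58 / 977.67
= 4.7741 g/L/day

4.7741 g/L/day


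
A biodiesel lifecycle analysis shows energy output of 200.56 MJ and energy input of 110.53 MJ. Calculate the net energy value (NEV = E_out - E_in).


NEV = E_out - E_in
= 200.56 - 110.53
= 90.0300 MJ

90.0300 MJ


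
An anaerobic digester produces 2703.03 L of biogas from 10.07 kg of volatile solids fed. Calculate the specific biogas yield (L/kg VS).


Y = V / VS
= 2703.03 / 10.07
= 268.4240 L/kg VS

268.4240 L/kg VS


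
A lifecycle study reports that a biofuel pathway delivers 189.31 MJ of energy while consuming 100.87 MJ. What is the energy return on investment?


EROI = E_out / E_in
= 189.31 / 100.87
= 1.8768

1.8768


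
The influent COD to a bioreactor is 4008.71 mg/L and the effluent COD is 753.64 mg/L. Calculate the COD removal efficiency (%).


eta = (COD_in - COD_out) / COD_in * 100
= (4008.71 - 753.64) / 4008.71 * 100
= 81.1999%

81.1999%


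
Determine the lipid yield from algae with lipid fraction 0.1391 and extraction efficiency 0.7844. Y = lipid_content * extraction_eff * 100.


Y = lipid_content * extraction_eff * 100
= 0.1391 * 0.7844 * 100
= 10.9110%

10.9110%


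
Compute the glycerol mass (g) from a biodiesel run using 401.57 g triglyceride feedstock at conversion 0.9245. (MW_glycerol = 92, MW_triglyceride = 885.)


glycerol = oil * conv * (92/885)
= 401.57 * 0.9245 * 92 / 885
= 38.5934 g

38.5934 g


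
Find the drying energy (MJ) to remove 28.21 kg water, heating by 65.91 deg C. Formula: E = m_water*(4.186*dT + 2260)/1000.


E = m_water * (4.186 * dT + 2260) / 1000
= 28.21 * (4.186 * 65.91 + 2260) / 1000
= 71.5377 MJ

71.5377 MJ


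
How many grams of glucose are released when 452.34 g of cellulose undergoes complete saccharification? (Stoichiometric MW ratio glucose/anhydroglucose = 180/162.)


glucose = cellulose * 180/162
= 452.34 * 180/162
= 502.6000 g

502.6000 g


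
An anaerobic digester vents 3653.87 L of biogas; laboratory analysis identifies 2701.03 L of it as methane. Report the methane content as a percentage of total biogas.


CH4% = V_CH4 / V_total * 100
= 2701.03 / 3653.87 * 100
= 73.9224%

73.9224%


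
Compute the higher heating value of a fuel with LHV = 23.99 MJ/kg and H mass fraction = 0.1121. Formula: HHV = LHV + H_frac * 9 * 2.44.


HHV = LHV + H_frac * 9 * 2.44
= 23.99 + 0.1121 * 9 * 2.44
= 26.4517 MJ/kg

26.4517 MJ/kg


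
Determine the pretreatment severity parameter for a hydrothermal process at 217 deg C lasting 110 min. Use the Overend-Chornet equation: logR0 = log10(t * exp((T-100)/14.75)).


logR0 = log10(t * exp((T - 100) / 14.75))
= log10(110 * exp((217 - 100) / 14.75))
= 5.4863

5.4863


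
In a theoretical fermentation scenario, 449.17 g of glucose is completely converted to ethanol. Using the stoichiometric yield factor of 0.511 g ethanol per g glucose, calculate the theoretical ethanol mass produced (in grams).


Theoretical ethanol yield: m_EtOH = 0.511 * m_glucose
m_EtOH = 0.511 * 449.17 = 229.5259 g

229.5259 g


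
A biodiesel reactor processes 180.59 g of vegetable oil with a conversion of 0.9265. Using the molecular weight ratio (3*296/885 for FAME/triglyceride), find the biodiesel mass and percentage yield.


m_FAME = oil * conv * (3 * 296 / 885) = oil * conv * (888/885)
= 180.59 * 0.9265 * 888 / 885
= 167.8838 g
Y = m_FAME / oil * 100 = conv * (888/885) * 100
= 0.9265 * 888 / 885 * 100
= 92.96%

167.8838 g FAME; Y = 92.96%


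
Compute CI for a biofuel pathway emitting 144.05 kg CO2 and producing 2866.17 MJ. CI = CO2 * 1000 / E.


CI = CO2 * 1000 / E
= 144.05 * 1000 / 2866.17
= 50.2587 g CO2/MJ

50.2587 g CO2/MJ


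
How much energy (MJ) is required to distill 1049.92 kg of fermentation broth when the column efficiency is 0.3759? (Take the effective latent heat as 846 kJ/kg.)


E = m * 846 / (eta * 1000)
= 1049.92 * 846 / (0.3759 * 1000)
= 2362.9484 MJ

2362.9484 MJ


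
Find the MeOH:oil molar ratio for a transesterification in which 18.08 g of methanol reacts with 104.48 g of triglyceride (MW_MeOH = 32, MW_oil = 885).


Molar ratio = n_MeOH / n_oil = (MeOH/32) / (oil/885) = (MeOH * 885) / (32 * oil)
= (18.08 * 885) / (32 * 104.48)
= 4.7858

4.7858


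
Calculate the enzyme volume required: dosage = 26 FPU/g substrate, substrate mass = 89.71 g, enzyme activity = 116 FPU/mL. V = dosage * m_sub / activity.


V = dosage * m_sub / activity
V = 26 * 89.71 / 116
V = 20.1074 mL

20.1074 mL


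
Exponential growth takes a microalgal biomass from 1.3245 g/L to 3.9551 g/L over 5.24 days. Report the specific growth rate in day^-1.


mu = ln(X2/X1) / dt
= ln(3.9551/1.3245) / 5.24
= 0.2088 per day

0.2088 per day


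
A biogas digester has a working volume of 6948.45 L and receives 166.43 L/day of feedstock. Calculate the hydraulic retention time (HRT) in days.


HRT = V / Q
= 6948.45 / 166.43
= 41.7500 days

41.7500 days


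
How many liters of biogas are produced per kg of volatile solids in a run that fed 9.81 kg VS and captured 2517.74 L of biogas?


Y = V / VS
= 2517.74 / 9.81
= 256.6504 L/kg VS

256.6504 L/kg VS


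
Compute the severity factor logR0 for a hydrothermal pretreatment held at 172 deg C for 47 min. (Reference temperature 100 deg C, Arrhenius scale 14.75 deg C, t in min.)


logR0 = log10(t * exp((T - 100) / 14.75))
= log10(47 * exp((172 - 100) / 14.75))
= 3.7920

3.7920


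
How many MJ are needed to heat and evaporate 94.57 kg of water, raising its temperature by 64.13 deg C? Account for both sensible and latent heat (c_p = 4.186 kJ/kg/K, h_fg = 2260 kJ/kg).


E = m_water * (4.186 * dT + 2260) / 1000
= 94.57 * (4.186 * 64.13 + 2260) / 1000
= 239.1153 MJ

239.1153 MJ


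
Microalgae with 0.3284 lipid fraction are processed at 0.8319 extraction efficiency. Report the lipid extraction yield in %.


Y = lipid_content * extraction_eff * 100
= 0.3284 * 0.8319 * 100
= 27.3196%

27.3196%


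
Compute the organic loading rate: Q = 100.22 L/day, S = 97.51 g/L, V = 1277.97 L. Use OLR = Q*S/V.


OLR = Q * S / V
= 100.22 * 97.51 / 1277.97
= 7.6469 g/L/day

7.6469 g/L/day


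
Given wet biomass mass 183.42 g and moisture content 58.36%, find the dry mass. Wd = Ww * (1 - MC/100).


Wd = Ww * (1 - MC/100)
= 183.42 * (1 - 58.36/100)
= 76.3761 g

76.3761 g


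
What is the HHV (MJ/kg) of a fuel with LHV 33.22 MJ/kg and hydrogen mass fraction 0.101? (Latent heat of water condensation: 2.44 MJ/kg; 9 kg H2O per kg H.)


HHV = LHV + H_frac * 9 * 2.44
= 33.22 + 0.101 * 9 * 2.44
= 35.4380 MJ/kg

35.4380 MJ/kg


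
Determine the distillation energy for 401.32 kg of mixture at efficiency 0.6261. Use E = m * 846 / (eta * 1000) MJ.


E = m * 846 / (eta * 1000)
= 401.32 * 846 / (0.6261 * 1000)
= 542.2724 MJ

542.2724 MJ


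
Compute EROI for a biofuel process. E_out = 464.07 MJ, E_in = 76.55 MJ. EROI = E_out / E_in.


EROI = E_out / E_in
= 464.07 / 76.55
= 6.0623

6.0623


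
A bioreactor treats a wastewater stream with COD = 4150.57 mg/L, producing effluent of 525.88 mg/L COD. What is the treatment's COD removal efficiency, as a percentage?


eta = (COD_in - COD_out) / COD_in * 100
= (4150.57 - 525.88) / 4150.57 * 100
= 87.3299%

87.3299%


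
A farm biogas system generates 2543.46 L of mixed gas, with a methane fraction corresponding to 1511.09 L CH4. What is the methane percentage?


CH4% = V_CH4 / V_total * 100
= 1511.09 / 2543.46 * 100
= 59.4108%

59.4108%


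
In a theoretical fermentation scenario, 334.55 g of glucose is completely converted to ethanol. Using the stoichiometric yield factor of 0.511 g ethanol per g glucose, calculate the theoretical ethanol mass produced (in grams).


Theoretical ethanol yield: m_EtOH = 0.511 * m_glucose
m_EtOH = 0.511 * 334.55 = 170.9550 g

170.9550 g


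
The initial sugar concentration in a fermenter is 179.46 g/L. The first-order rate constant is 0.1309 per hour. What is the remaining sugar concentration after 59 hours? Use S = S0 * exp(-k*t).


S = S0 * exp(-k * t)
S = 179.46 * exp(-0.1309 * 59)
S = 0.0794 g/L

0.0794 g/L


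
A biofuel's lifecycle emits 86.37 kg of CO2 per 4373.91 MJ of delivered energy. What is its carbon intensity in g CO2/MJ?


CI = CO2 * 1000 / E
= 86.37 * 1000 / 4373.91
= 19.7466 g CO2/MJ

19.7466 g CO2/MJ


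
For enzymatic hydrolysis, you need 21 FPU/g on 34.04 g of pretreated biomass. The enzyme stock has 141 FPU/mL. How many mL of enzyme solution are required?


V = dosage * m_sub / activity
V = 21 * 34.04 / 141
V = 5.0698 mL

5.0698 mL


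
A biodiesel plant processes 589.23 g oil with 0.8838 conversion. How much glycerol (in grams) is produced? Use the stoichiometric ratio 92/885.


glycerol = oil * conv * (92/885)
= 589.23 * 0.8838 * 92 / 885
= 54.1357 g

54.1357 g


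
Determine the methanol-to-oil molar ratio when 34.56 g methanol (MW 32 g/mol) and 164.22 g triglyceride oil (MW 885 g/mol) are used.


Molar ratio = n_MeOH / n_oil = (MeOH/32) / (oil/885) = (MeOH * 885) / (32 * oil)
= (34.56 * 885) / (32 * 164.22)
= 5.8202

5.8202


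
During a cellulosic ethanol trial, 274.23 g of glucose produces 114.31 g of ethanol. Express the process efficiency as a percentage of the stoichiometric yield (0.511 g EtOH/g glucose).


Fermentation efficiency = (actual / (0.511 * glucose)) * 100
= (114.31 / (0.511 * 274.23)) * 100
= 81.5734%

81.5734%


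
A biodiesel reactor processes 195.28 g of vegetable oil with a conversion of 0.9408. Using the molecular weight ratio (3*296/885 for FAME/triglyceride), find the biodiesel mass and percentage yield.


m_FAME = oil * conv * (3 * 296 / 885) = oil * conv * (888/885)
= 195.28 * 0.9408 * 888 / 885
= 184.3422 g
Y = m_FAME / oil * 100 = conv * (888/885) * 100
= 0.9408 * 888 / 885 * 100
= 94.40%

184.3422 g FAME; Y = 94.40%


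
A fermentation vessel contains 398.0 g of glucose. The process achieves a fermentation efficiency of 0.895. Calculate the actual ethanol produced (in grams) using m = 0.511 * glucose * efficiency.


Actual ethanol: m = 0.511 * 398.0 * 0.895
m = 182.0233 g

182.0233 g


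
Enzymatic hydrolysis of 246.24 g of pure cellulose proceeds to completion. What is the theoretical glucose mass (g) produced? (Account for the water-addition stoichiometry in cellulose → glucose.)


glucose = cellulose * 180/162
= 246.24 * 180/162
= 273.6000 g

273.6000 g


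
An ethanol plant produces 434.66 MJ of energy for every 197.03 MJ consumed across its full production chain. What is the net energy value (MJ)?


NEV = E_out - E_in
= 434.66 - 197.03
= 237.6300 MJ

237.6300 MJ


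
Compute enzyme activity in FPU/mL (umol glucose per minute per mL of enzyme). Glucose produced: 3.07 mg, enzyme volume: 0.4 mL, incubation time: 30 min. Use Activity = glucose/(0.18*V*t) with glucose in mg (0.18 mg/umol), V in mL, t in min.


Activity = glucose_mg / (0.18 mg/umol * V_mL * t_min)
= 3.07 / (0.18 * 0.4 * 30)
= 1.4213 FPU/mL

1.4213 FPU/mL


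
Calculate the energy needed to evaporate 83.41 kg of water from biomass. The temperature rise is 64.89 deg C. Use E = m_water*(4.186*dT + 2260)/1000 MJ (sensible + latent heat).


E = m_water * (4.186 * dT + 2260) / 1000
= 83.41 * (4.186 * 64.89 + 2260) / 1000
= 211.1632 MJ

211.1632 MJ


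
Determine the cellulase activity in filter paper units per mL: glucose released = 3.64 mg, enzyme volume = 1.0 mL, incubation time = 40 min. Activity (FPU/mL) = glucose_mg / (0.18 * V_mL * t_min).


Activity = glucose_mg / (0.18 mg/umol * V_mL * t_min)
= 3.64 / (0.18 * 1.0 * 40)
= 0.5056 FPU/mL

0.5056 FPU/mL


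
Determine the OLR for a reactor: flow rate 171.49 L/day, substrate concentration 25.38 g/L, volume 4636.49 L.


OLR = Q * S / V
= 171.49 * 25.38 / 4636.49
= 0.9387 g/L/day

0.9387 g/L/day


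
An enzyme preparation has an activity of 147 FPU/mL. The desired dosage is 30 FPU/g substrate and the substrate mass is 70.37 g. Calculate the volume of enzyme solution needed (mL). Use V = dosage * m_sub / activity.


V = dosage * m_sub / activity
V = 30 * 70.37 / 147
V = 14.3612 mL

14.3612 mL


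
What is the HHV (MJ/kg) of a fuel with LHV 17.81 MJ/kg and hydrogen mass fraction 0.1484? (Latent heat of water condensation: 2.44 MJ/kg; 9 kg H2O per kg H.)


HHV = LHV + H_frac * 9 * 2.44
= 17.81 + 0.1484 * 9 * 2.44
= 21.0689 MJ/kg

21.0689 MJ/kg


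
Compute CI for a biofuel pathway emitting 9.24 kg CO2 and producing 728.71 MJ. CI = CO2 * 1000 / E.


CI = CO2 * 1000 / E
= 9.24 * 1000 / 728.71
= 12.6799 g CO2/MJ

12.6799 g CO2/MJ


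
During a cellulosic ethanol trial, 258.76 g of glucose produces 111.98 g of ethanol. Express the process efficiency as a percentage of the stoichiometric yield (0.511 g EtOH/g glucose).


Fermentation efficiency = (actual / (0.511 * glucose)) * 100
= (111.98 / (0.511 * 258.76)) * 100
= 84.6881%

84.6881%


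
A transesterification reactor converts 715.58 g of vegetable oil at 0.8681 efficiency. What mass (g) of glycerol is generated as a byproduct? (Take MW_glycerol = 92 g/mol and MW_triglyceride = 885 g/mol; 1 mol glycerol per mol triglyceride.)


glycerol = oil * conv * (92/885)
= 715.58 * 0.8681 * 92 / 885
= 64.5762 g

64.5762 g


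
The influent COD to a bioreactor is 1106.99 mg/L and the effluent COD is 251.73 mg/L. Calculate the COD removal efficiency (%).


eta = (COD_in - COD_out) / COD_in * 100
= (1106.99 - 251.73) / 1106.99 * 100
= 77.2600%

77.2600%


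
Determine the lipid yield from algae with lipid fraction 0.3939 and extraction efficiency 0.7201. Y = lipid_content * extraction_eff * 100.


Y = lipid_content * extraction_eff * 100
= 0.3939 * 0.7201 * 100
= 28.3647%

28.3647%


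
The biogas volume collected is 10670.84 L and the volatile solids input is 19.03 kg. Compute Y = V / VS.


Y = V / VS
= 10670.84 / 19.03
= 560.7378 L/kg VS

560.7378 L/kg VS


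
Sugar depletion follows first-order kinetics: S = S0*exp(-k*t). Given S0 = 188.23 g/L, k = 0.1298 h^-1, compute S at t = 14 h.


S = S0 * exp(-k * t)
S = 188.23 * exp(-0.1298 * 14)
S = 30.5836 g/L

30.5836 g/L


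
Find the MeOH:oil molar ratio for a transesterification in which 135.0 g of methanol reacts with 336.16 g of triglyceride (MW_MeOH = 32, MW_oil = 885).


Molar ratio = n_MeOH / n_oil = (MeOH/32) / (oil/885) = (MeOH * 885) / (32 * oil)
= (135.0 * 885) / (32 * 336.16)
= 11.1066

11.1066


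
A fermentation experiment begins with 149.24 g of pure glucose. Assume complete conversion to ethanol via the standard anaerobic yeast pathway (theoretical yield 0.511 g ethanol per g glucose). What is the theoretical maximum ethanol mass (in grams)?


Theoretical ethanol yield: m_EtOH = 0.511 * m_glucose
m_EtOH = 0.511 * 149.24 = 76.2616 g

76.2616 g


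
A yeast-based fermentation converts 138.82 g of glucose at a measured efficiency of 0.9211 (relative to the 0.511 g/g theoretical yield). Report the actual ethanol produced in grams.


Actual ethanol: m = 0.511 * 138.82 * 0.9211
m = 65.3401 g

65.3401 g


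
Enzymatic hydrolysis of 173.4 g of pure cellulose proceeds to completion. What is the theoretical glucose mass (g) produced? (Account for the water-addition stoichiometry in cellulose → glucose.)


glucose = cellulose * 180/162
= 173.4 * 180/162
= 192.6667 g

192.6667 g


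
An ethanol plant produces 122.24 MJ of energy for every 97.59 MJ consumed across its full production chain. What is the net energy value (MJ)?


NEV = E_out - E_in
= 122.24 - 97.59
= 24.6500 MJ

24.6500 MJ


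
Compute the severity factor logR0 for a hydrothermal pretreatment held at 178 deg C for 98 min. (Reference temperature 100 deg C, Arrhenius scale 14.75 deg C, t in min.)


logR0 = log10(t * exp((T - 100) / 14.75))
= log10(98 * exp((178 - 100) / 14.75))
= 4.2878

4.2878


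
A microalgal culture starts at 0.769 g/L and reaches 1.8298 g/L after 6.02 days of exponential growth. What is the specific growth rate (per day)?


mu = ln(X2/X1) / dt
= ln(1.8298/0.769) / 6.02
= 0.1440 per day

0.1440 per day


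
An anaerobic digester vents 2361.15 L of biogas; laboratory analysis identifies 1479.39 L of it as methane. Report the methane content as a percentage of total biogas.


CH4% = V_CH4 / V_total * 100
= 1479.39 / 2361.15 * 100
= 62.6555%

62.6555%


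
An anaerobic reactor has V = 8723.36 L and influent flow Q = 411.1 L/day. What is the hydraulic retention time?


HRT = V / Q
= 8723.36 / 411.1
= 21.2196 days

21.2196 days


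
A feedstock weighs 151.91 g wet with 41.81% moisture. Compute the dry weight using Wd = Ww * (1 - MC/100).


Wd = Ww * (1 - MC/100)
= 151.91 * (1 - 41.81/100)
= 88.3964 g

88.3964 g


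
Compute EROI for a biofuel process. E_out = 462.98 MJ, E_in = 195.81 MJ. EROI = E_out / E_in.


EROI = E_out / E_in
= 462.98 / 195.81
= 2.3644

2.3644


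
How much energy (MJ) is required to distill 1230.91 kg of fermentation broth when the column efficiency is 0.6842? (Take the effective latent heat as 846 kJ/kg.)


E = m * 846 / (eta * 1000)
= 1230.91 * 846 / (0.6842 * 1000)
= 1521.9963 MJ

1521.9963 MJ


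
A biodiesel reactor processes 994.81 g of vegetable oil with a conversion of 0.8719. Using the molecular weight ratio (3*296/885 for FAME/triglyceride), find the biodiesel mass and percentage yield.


m_FAME = oil * conv * (3 * 296 / 885) = oil * conv * (888/885)
= 994.81 * 0.8719 * 888 / 885
= 870.3151 g
Y = m_FAME / oil * 100 = conv * (888/885) * 100
= 0.8719 * 888 / 885 * 100
= 87.49%

870.3151 g FAME; Y = 87.49%


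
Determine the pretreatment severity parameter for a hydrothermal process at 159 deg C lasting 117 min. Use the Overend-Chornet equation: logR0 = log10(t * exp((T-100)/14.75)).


logR0 = log10(t * exp((T - 100) / 14.75))
= log10(117 * exp((159 - 100) / 14.75))
= 3.8054

3.8054


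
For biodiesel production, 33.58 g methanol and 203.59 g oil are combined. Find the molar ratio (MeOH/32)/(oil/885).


Molar ratio = n_MeOH / n_oil = (MeOH/32) / (oil/885) = (MeOH * 885) / (32 * oil)
= (33.58 * 885) / (32 * 203.59)
= 4.5616

4.5616


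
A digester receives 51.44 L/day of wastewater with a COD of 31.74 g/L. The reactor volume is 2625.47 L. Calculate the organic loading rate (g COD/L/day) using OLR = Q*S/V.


OLR = Q * S / V
= 51.44 * 31.74 / 2625.47
= 0.6219 g/L/day

0.6219 g/L/day


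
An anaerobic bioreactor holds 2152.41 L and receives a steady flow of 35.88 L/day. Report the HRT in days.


HRT = V / Q
= 2152.41 / 35.88
= 59.9891 days

59.9891 days


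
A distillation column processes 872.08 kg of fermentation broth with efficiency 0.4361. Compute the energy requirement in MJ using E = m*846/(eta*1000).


E = m * 846 / (eta * 1000)
= 872.08 * 846 / (0.4361 * 1000)
= 1691.7672 MJ

1691.7672 MJ


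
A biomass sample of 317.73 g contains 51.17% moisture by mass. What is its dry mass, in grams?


Wd = Ww * (1 - MC/100)
= 317.73 * (1 - 51.17/100)
= 155.1476 g

155.1476 g


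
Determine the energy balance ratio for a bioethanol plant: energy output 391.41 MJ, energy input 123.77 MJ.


EROI = E_out / E_in
= 391.41 / 123.77
= 3.1624

3.1624


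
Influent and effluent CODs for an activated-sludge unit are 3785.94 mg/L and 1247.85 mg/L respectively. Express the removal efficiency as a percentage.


eta = (COD_in - COD_out) / COD_in * 100
= (3785.94 - 1247.85) / 3785.94 * 100
= 67.0399%

67.0399%


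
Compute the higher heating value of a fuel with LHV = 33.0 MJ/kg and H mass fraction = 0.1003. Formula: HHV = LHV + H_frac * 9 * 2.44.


HHV = LHV + H_frac * 9 * 2.44
= 33.0 + 0.1003 * 9 * 2.44
= 35.2026 MJ/kg

35.2026 MJ/kg


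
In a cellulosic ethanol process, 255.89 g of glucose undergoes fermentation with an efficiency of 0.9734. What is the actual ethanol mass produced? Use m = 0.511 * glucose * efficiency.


Actual ethanol: m = 0.511 * 255.89 * 0.9734
m = 127.2816 g

127.2816 g


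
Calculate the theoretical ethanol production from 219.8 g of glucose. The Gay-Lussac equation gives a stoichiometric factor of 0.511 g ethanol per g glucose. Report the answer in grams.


Theoretical ethanol yield: m_EtOH = 0.511 * m_glucose
m_EtOH = 0.511 * 219.8 = 112.3178 g

112.3178 g


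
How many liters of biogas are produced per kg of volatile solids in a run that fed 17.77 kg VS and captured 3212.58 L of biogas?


Y = V / VS
= 3212.58 / 17.77
= 180.7867 L/kg VS

180.7867 L/kg VS


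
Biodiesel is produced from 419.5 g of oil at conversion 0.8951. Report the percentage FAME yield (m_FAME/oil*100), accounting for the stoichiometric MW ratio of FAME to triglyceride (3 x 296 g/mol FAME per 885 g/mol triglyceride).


m_FAME = oil * conv * (3 * 296 / 885) = oil * conv * (888/885)
= 419.5 * 0.8951 * 888 / 885
= 376.7673 g
Y = m_FAME / oil * 100 = conv * (888/885) * 100
= 0.8951 * 888 / 885 * 100
= 89.81%

89.81%


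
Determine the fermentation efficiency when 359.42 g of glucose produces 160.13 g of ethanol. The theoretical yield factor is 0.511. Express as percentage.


Fermentation efficiency = (actual / (0.511 * glucose)) * 100
= (160.13 / (0.511 * 359.42)) * 100
= 87.1866%

87.1866%


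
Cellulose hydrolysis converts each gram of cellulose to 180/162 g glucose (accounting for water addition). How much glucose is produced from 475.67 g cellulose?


glucose = cellulose * 180/162
= 475.67 * 180/162
= 528.5222 g

528.5222 g


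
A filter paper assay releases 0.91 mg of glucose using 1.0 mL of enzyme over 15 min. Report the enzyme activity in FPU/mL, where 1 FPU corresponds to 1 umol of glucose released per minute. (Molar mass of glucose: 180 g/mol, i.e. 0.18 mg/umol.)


Activity = glucose_mg / (0.18 mg/umol * V_mL * t_min)
= 0.91 / (0.18 * 1.0 * 15)
= 0.3370 FPU/mL

0.3370 FPU/mL


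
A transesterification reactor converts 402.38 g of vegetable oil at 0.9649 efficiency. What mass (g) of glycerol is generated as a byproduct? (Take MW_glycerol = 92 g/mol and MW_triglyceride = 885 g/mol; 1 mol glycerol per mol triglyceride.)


glycerol = oil * conv * (92/885)
= 402.38 * 0.9649 * 92 / 885
= 40.3611 g

40.3611 g


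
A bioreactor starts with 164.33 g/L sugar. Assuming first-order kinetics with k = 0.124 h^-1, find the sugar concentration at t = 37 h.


S = S0 * exp(-k * t)
S = 164.33 * exp(-0.124 * 37)
S = 1.6718 g/L

1.6718 g/L


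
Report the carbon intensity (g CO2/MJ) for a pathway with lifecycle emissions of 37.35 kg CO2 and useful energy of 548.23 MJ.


CI = CO2 * 1000 / E
= 37.35 * 1000 / 548.23
= 68.1283 g CO2/MJ

68.1283 g CO2/MJ


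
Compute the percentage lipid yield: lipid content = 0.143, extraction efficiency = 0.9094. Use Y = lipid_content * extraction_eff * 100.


Y = lipid_content * extraction_eff * 100
= 0.143 * 0.9094 * 100
= 13.0044%

13.0044%


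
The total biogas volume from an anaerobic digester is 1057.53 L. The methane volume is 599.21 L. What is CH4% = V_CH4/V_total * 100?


CH4% = V_CH4 / V_total * 100
= 599.21 / 1057.53 * 100
= 56.6613%

56.6613%


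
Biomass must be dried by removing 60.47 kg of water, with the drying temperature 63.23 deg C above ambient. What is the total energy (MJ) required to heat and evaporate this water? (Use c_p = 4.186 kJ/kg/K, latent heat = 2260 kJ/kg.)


E = m_water * (4.186 * dT + 2260) / 1000
= 60.47 * (4.186 * 63.23 + 2260) / 1000
= 152.6674 MJ

152.6674 MJ


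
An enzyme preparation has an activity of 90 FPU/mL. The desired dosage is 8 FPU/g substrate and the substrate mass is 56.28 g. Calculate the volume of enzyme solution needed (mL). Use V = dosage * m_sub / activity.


V = dosage * m_sub / activity
V = 8 * 56.28 / 90
V = 5.0027 mL

5.0027 mL


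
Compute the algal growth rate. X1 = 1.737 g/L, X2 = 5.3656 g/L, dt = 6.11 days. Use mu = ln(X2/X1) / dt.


mu = ln(X2/X1) / dt
= ln(5.3656/1.737) / 6.11
= 0.1846 per day

0.1846 per day


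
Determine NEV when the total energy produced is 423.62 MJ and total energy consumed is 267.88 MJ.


NEV = E_out - E_in
= 423.62 - 267.88
= 155.7400 MJ

155.7400 MJ


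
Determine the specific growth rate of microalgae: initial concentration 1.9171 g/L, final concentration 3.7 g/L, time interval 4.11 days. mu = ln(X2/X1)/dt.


mu = ln(X2/X1) / dt
= ln(3.7/1.9171) / 4.11
= 0.1600 per day

0.1600 per day


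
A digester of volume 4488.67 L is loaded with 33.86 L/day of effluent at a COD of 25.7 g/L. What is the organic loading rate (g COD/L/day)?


OLR = Q * S / V
= 33.86 * 25.7 / 4488.67
= 0.1939 g/L/day

0.1939 g/L/day


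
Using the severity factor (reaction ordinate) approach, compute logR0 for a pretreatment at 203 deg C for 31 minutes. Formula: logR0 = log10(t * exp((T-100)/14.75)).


logR0 = log10(t * exp((T - 100) / 14.75))
= log10(31 * exp((203 - 100) / 14.75))
= 4.5241

4.5241


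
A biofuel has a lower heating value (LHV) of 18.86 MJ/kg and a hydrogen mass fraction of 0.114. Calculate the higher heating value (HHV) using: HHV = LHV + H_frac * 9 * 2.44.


HHV = LHV + H_frac * 9 * 2.44
= 18.86 + 0.114 * 9 * 2.44
= 21.3634 MJ/kg

21.3634 MJ/kg


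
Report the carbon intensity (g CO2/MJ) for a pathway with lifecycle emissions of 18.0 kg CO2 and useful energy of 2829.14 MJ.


CI = CO2 * 1000 / E
= 18.0 * 1000 / 2829.14
= 6.3624 g CO2/MJ

6.3624 g CO2/MJ


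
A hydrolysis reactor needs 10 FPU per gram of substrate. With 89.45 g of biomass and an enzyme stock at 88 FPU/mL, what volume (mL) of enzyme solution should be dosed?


V = dosage * m_sub / activity
V = 10 * 89.45 / 88
V = 10.1648 mL

10.1648 mL


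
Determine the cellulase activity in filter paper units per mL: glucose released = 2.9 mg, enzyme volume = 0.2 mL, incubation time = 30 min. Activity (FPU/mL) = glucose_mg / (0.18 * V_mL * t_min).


Activity = glucose_mg / (0.18 mg/umol * V_mL * t_min)
= 2.9 / (0.18 * 0.2 * 30)
= 2.6852 FPU/mL

2.6852 FPU/mL


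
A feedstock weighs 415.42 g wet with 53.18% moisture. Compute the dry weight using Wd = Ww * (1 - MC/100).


Wd = Ww * (1 - MC/100)
= 415.42 * (1 - 53.18/100)
= 194.4996 g

194.4996 g


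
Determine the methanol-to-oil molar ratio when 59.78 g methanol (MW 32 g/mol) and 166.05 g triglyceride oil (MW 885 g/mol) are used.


Molar ratio = n_MeOH / n_oil = (MeOH/32) / (oil/885) = (MeOH * 885) / (32 * oil)
= (59.78 * 885) / (32 * 166.05)
= 9.9566

9.9566


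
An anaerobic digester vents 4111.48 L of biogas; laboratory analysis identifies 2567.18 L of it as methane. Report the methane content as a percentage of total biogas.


CH4% = V_CH4 / V_total * 100
= 2567.18 / 4111.48 * 100
= 62.4393%

62.4393%


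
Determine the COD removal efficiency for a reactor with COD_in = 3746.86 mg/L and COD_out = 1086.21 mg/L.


eta = (COD_in - COD_out) / COD_in * 100
= (3746.86 - 1086.21) / 3746.86 * 100
= 71.0101%

71.0101%


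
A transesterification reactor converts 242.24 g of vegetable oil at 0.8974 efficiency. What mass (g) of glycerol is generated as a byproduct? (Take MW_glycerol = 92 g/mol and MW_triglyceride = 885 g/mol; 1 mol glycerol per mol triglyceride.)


glycerol = oil * conv * (92/885)
= 242.24 * 0.8974 * 92 / 885
= 22.5983 g

22.5983 g


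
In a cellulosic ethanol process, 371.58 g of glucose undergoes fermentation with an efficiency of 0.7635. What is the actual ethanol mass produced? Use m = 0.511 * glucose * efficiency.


Actual ethanol: m = 0.511 * 371.58 * 0.7635
m = 144.9714 g

144.9714 g


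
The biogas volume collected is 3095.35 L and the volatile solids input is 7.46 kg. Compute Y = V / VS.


Y = V / VS
= 3095.35 / 7.46
= 414.9263 L/kg VS

414.9263 L/kg VS
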